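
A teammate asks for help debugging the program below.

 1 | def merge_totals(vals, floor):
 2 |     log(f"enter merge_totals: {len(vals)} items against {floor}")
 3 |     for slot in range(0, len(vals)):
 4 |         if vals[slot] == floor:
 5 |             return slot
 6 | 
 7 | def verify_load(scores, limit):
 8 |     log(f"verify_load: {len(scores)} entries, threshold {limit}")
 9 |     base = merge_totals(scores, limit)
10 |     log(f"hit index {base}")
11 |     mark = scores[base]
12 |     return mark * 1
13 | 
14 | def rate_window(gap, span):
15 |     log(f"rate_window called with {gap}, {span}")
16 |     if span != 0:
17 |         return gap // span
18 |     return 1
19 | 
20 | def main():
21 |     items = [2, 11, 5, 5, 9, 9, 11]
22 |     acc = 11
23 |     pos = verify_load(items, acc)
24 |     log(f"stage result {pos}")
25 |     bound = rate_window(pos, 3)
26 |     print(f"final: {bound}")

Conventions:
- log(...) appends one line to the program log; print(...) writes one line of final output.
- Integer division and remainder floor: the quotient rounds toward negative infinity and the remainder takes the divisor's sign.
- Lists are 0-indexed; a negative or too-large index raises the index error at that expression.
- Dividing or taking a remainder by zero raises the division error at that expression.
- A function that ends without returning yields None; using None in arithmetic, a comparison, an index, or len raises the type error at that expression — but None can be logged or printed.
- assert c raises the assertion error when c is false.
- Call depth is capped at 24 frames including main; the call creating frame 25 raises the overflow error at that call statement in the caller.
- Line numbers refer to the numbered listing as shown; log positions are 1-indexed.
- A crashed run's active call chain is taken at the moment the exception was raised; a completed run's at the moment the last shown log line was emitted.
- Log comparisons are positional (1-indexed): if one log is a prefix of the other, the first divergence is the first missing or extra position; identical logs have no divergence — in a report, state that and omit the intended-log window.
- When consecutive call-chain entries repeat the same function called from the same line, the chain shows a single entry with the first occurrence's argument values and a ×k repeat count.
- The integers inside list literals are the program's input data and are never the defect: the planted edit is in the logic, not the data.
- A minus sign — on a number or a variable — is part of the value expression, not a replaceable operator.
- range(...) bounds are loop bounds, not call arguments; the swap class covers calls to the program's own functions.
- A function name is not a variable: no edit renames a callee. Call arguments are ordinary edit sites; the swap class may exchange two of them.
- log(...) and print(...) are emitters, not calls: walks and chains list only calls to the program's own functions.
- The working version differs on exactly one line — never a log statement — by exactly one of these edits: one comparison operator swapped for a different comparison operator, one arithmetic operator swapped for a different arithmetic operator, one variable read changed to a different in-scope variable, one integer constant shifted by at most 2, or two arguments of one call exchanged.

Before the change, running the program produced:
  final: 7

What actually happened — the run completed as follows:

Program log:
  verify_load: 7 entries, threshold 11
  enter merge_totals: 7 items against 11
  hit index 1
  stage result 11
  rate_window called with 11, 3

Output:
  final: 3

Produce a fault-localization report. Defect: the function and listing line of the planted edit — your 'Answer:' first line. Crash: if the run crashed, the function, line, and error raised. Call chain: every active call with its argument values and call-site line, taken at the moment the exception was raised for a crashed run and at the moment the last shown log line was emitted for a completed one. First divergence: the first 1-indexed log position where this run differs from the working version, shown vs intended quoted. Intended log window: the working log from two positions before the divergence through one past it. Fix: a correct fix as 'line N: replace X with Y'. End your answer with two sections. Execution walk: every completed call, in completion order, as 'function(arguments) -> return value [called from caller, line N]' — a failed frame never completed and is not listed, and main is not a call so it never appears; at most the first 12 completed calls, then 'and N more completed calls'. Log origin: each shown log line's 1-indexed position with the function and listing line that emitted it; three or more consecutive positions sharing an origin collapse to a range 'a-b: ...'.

Answer: the defect is in verify_load at line 12.
The tell: At log position 4 the runs split — shown 'stage result 11', but the working version logs 'stage result 22'.
Call chain: main -> rate_window(11, 3) (called at line 25).
First divergence: position 4 — shown 'stage result 11', intended 'stage result 22'.
Intended log window:
  2: enter merge_totals: 7 items against 11
  3: hit index 1
  4: stage result 22
  5: rate_window called with 22, 3
Execution walk:
  merge_totals([2, 11, 5, 5, 9, 9, 11], 11) -> 1  [called from verify_load, line 9]
  verify_load([2, 11, 5, 5, 9, 9, 11], 11) -> 11  [called from main, line 23]
  rate_window(11, 3) -> 3  [called from main, line 25]
Log origins:
  1: from verify_load, line 8
  2: from merge_totals, line 2
  3: from verify_load, line 10
  4: from main, line 24
  5: from rate_window, line 15
A correct fix: line 12: replace `1` with `2`.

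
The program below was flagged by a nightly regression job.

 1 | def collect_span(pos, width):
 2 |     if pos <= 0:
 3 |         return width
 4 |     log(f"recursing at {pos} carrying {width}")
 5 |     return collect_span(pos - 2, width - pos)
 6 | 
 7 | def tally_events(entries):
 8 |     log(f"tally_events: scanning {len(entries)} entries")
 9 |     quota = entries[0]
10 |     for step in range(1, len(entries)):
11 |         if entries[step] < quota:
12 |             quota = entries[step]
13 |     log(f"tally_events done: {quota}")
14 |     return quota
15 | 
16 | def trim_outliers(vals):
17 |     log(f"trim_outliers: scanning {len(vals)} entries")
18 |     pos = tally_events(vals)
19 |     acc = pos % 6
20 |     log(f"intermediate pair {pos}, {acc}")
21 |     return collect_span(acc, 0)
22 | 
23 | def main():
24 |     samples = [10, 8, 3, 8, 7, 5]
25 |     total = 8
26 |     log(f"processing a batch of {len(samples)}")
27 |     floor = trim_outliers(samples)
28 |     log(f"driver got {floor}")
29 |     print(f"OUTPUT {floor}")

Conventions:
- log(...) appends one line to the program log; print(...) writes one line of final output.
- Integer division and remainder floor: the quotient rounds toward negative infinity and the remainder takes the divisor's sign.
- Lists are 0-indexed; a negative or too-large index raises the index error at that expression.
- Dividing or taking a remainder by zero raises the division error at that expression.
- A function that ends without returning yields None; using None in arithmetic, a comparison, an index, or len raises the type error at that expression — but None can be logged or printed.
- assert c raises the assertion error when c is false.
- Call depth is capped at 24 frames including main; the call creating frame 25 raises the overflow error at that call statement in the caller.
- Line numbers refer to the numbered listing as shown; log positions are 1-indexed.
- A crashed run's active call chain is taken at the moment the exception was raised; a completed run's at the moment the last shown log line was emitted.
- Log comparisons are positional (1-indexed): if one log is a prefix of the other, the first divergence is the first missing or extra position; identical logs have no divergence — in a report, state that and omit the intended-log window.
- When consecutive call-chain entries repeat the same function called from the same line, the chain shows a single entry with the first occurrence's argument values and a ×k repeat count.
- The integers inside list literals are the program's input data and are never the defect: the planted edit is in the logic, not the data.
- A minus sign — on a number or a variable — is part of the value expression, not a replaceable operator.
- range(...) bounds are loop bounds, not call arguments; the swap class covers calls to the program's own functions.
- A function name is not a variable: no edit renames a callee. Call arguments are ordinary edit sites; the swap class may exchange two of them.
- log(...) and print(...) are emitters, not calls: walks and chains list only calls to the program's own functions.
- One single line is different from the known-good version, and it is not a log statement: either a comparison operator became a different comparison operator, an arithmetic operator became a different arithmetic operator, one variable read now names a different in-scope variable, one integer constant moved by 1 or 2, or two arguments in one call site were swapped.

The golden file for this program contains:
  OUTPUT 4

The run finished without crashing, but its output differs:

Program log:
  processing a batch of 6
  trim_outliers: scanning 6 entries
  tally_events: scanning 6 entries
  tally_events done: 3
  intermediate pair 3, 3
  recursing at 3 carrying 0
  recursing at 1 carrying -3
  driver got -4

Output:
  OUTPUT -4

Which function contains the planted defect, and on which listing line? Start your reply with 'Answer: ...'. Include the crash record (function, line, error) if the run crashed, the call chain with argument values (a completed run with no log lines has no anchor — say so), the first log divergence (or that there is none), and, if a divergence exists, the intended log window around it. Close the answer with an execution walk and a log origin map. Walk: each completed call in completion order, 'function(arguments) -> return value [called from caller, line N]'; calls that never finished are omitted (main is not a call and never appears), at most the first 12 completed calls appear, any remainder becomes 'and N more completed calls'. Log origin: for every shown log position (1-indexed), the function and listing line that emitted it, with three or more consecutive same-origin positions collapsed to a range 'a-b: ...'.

Answer: the defect is in collect_span at line 5.
Core observation: At log position 7 the runs split — shown 'recursing at 1 carrying -3', but the working version logs 'recursing at 1 carrying 3'.
Call chain: main.
First divergence: position 7 — shown 'recursing at 1 carrying -3', intended 'recursing at 1 carrying 3'.
Intended log window:
  5: intermediate pair 3, 3
  6: recursing at 3 carrying 0
  7: recursing at 1 carrying 3
  8: driver got 4
Execution walk:
  tally_events([10, 8, 3, 8, 7, 5]) -> 3  [called from trim_outliers, line 18]
  collect_span(-1, -4) -> -4  [called from collect_span, line 5]
  collect_span(1, -3) -> -4  [called from collect_span, line 5]
  collect_span(3, 0) -> -4  [called from trim_outliers, line 21]
  trim_outliers([10, 8, 3, 8, 7, 5]) -> -4  [called from main, line 27]
Origin of each log line:
  1: from main, line 26
  2: from trim_outliers, line 17
  3: from tally_events, line 8
  4: from tally_events, line 13
  5: from trim_outliers, line 20
  6: from collect_span, line 4
  7: from collect_span, line 4
  8: from main, line 28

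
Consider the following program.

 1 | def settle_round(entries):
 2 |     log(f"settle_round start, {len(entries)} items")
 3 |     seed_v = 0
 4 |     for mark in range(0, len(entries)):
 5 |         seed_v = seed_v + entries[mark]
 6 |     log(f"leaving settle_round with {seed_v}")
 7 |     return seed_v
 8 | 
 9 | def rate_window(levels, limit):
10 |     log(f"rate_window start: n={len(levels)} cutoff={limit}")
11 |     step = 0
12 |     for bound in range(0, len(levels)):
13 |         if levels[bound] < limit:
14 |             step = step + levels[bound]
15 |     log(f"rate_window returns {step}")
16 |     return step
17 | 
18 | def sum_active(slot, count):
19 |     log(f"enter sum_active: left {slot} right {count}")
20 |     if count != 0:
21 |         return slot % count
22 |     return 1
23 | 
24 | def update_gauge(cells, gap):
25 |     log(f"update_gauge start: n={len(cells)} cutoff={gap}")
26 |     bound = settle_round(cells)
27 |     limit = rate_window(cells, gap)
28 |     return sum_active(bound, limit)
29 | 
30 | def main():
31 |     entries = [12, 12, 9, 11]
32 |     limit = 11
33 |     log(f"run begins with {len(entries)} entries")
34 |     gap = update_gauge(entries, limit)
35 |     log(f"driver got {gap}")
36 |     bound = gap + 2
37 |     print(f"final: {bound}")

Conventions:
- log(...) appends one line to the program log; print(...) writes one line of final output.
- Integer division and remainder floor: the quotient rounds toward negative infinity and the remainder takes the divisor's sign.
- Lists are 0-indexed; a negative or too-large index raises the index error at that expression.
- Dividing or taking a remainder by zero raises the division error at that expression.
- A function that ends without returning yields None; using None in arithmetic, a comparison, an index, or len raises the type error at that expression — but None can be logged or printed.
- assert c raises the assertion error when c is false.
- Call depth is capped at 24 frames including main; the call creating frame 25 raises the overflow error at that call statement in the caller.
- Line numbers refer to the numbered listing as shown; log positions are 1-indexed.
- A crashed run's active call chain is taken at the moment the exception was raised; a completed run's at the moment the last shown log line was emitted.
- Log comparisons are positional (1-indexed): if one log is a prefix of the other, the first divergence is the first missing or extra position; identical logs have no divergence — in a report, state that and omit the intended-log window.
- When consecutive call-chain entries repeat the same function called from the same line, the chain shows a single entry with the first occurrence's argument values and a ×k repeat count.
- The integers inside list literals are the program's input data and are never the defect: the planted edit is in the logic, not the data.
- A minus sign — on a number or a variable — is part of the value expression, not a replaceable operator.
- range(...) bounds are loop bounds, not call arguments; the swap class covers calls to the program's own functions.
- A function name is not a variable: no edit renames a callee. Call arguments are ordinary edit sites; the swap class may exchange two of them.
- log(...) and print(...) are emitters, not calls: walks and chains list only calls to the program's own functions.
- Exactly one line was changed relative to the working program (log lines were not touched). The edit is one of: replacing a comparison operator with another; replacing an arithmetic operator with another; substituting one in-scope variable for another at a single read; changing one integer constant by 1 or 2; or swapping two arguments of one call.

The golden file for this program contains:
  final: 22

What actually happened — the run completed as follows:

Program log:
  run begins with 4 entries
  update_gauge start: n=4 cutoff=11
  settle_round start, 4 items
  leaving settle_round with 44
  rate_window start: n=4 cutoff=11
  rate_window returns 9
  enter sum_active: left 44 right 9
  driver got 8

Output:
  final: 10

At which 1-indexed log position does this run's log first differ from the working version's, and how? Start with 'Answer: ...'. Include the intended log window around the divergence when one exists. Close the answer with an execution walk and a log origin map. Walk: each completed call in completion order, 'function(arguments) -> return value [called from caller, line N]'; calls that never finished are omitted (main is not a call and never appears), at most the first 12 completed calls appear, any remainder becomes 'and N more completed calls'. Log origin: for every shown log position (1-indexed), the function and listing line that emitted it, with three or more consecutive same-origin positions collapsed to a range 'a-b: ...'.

Answer: position 6; shown 'rate_window returns 9' vs intended 'rate_window returns 24'.
Intended log window:
  4: leaving settle_round with 44
  5: rate_window start: n=4 cutoff=11
  6: rate_window returns 24
  7: enter sum_active: left 44 right 24
Execution walk:
  settle_round([12, 12, 9, 11]) -> 44  [called from update_gauge, line 26]
  rate_window([12, 12, 9, 11], 11) -> 9  [called from update_gauge, line 27]
  sum_active(44, 9) -> 8  [called from update_gauge, line 28]
  update_gauge([12, 12, 9, 11], 11) -> 8  [called from main, line 34]
Log origin:
  1: from main, line 33
  2: from update_gauge, line 25
  3: from settle_round, line 2
  4: from settle_round, line 6
  5: from rate_window, line 10
  6: from rate_window, line 15
  7: from sum_active, line 19
  8: from main, line 35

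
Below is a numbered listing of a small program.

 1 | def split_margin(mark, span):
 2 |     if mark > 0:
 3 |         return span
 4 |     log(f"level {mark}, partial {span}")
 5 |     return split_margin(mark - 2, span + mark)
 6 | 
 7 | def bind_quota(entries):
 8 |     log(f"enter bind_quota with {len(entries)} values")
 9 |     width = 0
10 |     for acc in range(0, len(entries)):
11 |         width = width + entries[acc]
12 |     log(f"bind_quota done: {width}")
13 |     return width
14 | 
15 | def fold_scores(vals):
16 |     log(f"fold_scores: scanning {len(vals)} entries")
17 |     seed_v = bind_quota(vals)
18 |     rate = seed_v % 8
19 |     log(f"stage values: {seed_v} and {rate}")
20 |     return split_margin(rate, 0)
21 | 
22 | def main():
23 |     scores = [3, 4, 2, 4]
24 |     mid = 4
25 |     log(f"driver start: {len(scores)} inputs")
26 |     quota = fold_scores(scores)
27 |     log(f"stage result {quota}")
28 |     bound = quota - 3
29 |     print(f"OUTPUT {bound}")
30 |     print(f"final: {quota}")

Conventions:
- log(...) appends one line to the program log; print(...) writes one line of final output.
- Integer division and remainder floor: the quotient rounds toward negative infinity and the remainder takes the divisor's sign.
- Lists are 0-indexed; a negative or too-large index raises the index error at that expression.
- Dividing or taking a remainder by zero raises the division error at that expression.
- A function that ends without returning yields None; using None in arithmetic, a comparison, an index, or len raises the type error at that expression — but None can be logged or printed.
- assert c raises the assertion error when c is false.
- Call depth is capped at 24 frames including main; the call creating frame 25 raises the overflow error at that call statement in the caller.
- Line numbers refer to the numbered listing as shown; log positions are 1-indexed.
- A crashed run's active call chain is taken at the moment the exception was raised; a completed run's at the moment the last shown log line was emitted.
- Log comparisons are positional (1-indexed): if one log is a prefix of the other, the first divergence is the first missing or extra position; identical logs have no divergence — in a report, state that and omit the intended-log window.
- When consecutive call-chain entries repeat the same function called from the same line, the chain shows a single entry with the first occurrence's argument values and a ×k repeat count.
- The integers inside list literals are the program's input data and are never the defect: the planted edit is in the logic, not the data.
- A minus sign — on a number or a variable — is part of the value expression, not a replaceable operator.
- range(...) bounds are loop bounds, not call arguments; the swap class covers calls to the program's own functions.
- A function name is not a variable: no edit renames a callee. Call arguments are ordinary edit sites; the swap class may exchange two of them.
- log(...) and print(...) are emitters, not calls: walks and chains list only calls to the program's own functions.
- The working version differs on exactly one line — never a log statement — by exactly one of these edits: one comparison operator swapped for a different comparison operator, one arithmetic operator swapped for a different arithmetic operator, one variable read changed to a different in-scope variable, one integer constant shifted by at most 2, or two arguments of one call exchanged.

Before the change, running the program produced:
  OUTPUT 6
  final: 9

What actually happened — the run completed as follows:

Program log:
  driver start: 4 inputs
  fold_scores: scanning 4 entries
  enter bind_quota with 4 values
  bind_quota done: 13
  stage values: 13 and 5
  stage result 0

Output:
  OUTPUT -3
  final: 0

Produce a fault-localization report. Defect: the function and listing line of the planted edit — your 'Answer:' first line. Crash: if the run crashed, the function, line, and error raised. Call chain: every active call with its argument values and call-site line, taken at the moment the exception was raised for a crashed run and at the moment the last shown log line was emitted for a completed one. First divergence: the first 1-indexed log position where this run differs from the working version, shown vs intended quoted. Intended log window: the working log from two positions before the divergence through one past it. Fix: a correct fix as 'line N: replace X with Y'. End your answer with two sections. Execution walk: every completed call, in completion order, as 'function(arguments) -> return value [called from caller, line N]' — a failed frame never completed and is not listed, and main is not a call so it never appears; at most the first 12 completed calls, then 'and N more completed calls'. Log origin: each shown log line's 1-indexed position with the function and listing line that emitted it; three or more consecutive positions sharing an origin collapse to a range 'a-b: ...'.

Answer: the defect is in split_margin at line 2.
The tell: The log first diverges at position 6: the faulty run prints 'stage result 0' where the working version prints 'level 5, partial 0'.
Call chain: main.
First divergence: at position 6 the run shows 'stage result 0' where the working version logs 'level 5, partial 0'.
Intended log window:
  4: bind_quota done: 13
  5: stage values: 13 and 5
  6: level 5, partial 0
  7: level 3, partial 5
Execution walk:
  bind_quota([3, 4, 2, 4]) -> 13  [called from fold_scores, line 17]
  split_margin(5, 0) -> 0  [called from fold_scores, line 20]
  fold_scores([3, 4, 2, 4]) -> 0  [called from main, line 26]
Origin of each log line:
  1: logged in main at line 25
  2: logged in fold_scores at line 16
  3: logged in bind_quota at line 8
  4: logged in bind_quota at line 12
  5: logged in fold_scores at line 19
  6: logged in main at line 27
A correct fix: line 2: replace `>` with `<=`.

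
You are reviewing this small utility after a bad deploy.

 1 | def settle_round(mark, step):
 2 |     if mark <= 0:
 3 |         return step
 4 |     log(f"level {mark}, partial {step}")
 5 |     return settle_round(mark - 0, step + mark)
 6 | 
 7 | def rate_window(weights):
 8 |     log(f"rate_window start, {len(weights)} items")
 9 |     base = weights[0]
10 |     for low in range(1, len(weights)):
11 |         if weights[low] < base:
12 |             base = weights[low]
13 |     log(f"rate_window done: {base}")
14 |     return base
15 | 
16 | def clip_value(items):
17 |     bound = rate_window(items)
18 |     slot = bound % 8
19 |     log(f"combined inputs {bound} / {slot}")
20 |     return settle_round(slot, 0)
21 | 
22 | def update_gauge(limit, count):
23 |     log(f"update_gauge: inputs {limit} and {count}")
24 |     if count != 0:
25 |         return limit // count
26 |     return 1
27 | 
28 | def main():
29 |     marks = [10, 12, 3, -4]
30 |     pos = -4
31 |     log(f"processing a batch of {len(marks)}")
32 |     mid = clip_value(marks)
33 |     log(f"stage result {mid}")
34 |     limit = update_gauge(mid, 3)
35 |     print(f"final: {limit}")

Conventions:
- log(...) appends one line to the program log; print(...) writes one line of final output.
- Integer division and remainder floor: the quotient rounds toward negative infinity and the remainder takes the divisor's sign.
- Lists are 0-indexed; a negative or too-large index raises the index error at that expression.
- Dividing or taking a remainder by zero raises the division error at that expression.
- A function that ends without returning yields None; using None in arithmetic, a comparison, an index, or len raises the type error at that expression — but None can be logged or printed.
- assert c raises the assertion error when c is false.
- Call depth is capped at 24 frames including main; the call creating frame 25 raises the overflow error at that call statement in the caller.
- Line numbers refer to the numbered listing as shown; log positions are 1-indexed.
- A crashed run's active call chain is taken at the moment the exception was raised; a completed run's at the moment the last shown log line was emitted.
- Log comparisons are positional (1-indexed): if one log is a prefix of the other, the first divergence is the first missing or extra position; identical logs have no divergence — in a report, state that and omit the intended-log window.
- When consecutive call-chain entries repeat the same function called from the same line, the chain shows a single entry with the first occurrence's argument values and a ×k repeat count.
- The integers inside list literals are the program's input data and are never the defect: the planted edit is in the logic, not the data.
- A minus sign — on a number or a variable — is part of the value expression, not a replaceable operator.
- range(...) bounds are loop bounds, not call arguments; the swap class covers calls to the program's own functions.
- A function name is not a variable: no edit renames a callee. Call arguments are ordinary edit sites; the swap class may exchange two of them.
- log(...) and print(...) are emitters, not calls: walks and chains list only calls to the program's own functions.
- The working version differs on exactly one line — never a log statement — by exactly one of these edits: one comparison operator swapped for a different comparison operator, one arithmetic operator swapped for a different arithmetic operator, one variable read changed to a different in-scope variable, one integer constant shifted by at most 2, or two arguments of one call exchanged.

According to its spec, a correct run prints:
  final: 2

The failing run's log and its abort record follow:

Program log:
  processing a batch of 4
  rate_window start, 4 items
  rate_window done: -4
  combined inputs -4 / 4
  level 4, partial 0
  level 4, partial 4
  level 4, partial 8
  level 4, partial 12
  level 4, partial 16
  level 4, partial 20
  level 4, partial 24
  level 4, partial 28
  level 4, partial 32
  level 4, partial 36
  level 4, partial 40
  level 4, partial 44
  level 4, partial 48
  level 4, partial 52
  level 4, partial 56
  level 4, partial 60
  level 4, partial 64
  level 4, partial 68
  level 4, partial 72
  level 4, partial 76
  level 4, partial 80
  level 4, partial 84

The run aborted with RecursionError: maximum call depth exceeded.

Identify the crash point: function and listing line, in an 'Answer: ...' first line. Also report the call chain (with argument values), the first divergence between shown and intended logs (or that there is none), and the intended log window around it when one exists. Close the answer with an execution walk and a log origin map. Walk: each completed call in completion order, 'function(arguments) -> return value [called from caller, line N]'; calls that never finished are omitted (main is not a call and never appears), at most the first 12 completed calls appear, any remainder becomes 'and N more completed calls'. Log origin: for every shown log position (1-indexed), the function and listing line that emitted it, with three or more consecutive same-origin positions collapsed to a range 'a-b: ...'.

Answer: the error was raised in settle_round, line 5.
The tell: The earliest visible damage is log position 6 — 'level 4, partial 4' rather than the intended 'level 2, partial 4'.
Call chain: main -> clip_value([10, 12, 3, -4]) (called at line 32) -> settle_round(4, 0) (called at line 20) -> settle_round(4, 4) (called at line 5) ×21.
First divergence: position 6 — shown 'level 4, partial 4', intended 'level 2, partial 4'.
Intended log window:
  4: combined inputs -4 / 4
  5: level 4, partial 0
  6: level 2, partial 4
  7: stage result 6
Execution walk:
  rate_window([10, 12, 3, -4]) -> -4  [called from clip_value, line 17]
Log origin:
  1: logged in main at line 31
  2: logged in rate_window at line 8
  3: logged in rate_window at line 13
  4: logged in clip_value at line 19
  5-26: logged in settle_round at line 4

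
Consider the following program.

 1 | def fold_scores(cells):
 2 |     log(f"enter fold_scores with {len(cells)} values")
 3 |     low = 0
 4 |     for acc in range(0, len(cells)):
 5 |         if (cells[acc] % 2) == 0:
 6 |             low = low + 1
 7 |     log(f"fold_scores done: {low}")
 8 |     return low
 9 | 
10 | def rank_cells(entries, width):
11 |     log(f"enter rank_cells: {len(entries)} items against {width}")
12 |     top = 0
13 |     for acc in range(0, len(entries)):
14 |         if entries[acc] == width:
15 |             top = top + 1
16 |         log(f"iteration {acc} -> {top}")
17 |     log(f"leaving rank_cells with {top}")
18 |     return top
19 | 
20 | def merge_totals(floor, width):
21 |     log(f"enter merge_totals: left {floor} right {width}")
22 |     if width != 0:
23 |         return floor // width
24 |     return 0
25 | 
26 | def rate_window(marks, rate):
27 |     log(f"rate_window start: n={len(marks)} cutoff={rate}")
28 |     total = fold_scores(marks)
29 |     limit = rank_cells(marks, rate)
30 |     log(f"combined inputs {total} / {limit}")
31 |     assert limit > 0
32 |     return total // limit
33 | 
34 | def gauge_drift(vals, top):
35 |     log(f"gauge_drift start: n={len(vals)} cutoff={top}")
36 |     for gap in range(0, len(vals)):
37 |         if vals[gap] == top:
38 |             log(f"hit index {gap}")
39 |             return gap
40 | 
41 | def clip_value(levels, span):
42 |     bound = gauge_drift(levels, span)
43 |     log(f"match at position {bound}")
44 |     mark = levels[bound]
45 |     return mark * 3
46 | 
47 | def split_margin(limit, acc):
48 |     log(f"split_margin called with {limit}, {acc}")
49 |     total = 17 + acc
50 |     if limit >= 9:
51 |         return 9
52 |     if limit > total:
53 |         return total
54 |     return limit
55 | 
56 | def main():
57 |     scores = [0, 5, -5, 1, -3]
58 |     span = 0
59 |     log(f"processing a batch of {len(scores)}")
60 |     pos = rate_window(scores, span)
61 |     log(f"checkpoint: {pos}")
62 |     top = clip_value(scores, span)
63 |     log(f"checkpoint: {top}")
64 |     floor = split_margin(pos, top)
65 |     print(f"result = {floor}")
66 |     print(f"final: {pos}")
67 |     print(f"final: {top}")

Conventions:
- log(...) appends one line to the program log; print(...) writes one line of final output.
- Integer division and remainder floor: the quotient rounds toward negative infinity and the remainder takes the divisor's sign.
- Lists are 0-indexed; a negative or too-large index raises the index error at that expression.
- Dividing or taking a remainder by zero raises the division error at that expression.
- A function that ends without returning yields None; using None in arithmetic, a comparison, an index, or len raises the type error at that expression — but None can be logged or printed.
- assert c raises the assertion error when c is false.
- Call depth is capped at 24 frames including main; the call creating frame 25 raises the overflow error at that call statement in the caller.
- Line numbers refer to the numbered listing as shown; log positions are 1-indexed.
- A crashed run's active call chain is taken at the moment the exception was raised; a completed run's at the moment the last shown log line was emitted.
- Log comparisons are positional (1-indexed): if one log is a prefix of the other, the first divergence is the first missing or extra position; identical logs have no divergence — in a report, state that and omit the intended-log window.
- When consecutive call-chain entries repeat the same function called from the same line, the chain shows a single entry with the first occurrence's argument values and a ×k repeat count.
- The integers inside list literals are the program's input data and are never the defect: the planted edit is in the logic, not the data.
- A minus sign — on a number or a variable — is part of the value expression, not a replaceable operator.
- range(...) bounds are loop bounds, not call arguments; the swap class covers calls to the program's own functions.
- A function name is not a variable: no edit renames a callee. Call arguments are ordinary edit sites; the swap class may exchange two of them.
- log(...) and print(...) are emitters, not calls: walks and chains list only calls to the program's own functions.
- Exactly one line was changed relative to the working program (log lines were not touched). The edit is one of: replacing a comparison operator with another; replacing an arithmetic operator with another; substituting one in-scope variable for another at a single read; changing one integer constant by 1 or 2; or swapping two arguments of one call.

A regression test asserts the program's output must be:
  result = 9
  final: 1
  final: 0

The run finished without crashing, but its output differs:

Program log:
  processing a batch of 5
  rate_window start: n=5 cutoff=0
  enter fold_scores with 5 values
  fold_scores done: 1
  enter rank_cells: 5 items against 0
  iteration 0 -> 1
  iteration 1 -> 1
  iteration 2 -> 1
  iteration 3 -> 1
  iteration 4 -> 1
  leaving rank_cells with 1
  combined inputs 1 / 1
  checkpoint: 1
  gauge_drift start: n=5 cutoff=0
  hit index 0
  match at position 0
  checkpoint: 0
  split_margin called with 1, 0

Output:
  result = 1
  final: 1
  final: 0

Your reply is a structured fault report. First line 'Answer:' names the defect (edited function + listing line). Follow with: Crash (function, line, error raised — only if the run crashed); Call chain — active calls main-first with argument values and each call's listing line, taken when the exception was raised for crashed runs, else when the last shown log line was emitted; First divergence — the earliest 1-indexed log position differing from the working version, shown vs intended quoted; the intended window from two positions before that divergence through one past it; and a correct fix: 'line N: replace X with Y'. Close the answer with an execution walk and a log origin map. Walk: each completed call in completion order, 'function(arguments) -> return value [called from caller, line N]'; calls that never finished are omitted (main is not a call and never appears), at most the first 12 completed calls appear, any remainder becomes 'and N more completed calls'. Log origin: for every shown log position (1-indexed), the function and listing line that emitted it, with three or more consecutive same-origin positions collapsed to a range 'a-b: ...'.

Answer: the defect is in split_margin at line 50.
The tell: Every logged value matches the working version; the printed result is what differs.
Call chain: main -> split_margin(1, 0) (called at line 64).
First divergence: there is none — every log position agrees.
Execution walk:
  fold_scores([0, 5, -5, 1, -3]) -> 1  [called from rate_window, line 28]
  rank_cells([0, 5, -5, 1, -3], 0) -> 1  [called from rate_window, line 29]
  rate_window([0, 5, -5, 1, -3], 0) -> 1  [called from main, line 60]
  gauge_drift([0, 5, -5, 1, -3], 0) -> 0  [called from clip_value, line 42]
  clip_value([0, 5, -5, 1, -3], 0) -> 0  [called from main, line 62]
  split_margin(1, 0) -> 1  [called from main, line 64]
Origin of each log line:
  1: logged in main at line 59
  2: logged in rate_window at line 27
  3: logged in fold_scores at line 2
  4: logged in fold_scores at line 7
  5: logged in rank_cells at line 11
  6-10: logged in rank_cells at line 16
  11: logged in rank_cells at line 17
  12: logged in rate_window at line 30
  13: logged in main at line 61
  14: logged in gauge_drift at line 35
  15: logged in gauge_drift at line 38
  16: logged in clip_value at line 43
  17: logged in main at line 63
  18: logged in split_margin at line 48
A correct fix: line 50: replace `>=` with `<`.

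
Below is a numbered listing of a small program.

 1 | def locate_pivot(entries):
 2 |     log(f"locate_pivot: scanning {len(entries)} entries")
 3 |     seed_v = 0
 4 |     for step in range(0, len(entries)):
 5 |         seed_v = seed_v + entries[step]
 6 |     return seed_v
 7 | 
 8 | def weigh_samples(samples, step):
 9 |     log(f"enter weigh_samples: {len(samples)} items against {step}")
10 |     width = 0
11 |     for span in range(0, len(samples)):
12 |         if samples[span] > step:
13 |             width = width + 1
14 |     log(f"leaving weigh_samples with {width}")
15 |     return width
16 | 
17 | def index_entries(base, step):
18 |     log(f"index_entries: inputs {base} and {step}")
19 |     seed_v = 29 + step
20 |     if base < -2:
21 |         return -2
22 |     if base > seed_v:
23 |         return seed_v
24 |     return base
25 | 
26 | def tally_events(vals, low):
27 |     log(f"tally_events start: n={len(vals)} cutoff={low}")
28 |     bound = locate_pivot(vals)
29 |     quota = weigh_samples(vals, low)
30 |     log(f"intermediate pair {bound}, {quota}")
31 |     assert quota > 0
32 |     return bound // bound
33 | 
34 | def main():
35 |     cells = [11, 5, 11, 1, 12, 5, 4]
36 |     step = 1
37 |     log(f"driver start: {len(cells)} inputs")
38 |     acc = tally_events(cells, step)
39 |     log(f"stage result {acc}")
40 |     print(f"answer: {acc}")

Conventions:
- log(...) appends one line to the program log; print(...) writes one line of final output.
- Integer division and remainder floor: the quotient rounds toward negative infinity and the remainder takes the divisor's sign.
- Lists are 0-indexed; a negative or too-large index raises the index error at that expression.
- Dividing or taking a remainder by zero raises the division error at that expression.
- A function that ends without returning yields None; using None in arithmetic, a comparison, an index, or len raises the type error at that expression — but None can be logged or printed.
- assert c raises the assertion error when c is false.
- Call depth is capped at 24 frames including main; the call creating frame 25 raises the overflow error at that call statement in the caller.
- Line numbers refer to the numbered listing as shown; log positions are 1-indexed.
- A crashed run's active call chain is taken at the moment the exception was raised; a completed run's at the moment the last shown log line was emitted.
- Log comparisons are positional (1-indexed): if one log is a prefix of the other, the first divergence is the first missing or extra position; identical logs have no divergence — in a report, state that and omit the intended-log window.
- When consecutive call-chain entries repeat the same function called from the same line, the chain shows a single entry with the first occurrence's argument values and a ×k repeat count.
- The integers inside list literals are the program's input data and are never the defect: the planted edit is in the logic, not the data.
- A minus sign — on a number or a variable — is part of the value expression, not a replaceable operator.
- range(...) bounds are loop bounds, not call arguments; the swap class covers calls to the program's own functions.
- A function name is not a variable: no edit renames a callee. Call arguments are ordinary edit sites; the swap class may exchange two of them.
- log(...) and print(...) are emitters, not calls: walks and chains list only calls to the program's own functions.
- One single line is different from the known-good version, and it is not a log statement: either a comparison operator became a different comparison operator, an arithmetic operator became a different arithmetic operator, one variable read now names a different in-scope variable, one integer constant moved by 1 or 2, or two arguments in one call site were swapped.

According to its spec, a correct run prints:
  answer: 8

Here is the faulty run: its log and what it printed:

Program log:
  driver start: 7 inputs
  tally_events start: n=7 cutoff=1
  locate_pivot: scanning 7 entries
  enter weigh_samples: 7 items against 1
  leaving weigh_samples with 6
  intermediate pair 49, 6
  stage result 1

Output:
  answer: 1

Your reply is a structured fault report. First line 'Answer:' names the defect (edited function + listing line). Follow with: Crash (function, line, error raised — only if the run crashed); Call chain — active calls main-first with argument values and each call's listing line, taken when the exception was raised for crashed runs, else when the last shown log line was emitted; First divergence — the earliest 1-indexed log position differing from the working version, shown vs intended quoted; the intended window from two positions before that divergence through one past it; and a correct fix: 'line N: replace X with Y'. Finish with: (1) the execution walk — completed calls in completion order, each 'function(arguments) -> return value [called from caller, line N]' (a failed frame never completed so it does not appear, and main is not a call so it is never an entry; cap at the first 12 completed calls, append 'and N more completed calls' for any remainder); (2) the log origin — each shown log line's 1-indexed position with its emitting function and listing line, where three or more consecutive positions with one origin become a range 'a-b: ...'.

Answer: the defect is in tally_events at line 32.
Key observation: The log first diverges at position 7: the faulty run prints 'stage result 1' where the working version prints 'stage result 8'.
Call chain: main.
First divergence: position 7 — shown 'stage result 1', intended 'stage result 8'.
Intended log window:
  5: leaving weigh_samples with 6
  6: intermediate pair 49, 6
  7: stage result 8
Execution walk:
  locate_pivot([11, 5, 11, 1, 12, 5, 4]) -> 49  [called from tally_events, line 28]
  weigh_samples([11, 5, 11, 1, 12, 5, 4], 1) -> 6  [called from tally_events, line 29]
  tally_events([11, 5, 11, 1, 12, 5, 4], 1) -> 1  [called from main, line 38]
Log line origins:
  1: emitted by main (line 37)
  2: emitted by tally_events (line 27)
  3: emitted by locate_pivot (line 2)
  4: emitted by weigh_samples (line 9)
  5: emitted by weigh_samples (line 14)
  6: emitted by tally_events (line 30)
  7: emitted by main (line 39)
A correct fix: line 32: replace `bound // bound` with `bound // quota`.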